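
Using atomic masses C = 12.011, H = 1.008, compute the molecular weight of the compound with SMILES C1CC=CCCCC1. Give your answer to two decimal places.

Molecular formula: C8H14.
M = 8×12.011 + 14×1.008 = 110.20 g/mol.

110.20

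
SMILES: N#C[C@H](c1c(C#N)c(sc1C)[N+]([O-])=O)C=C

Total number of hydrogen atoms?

Hydrogens are implicit in SMILES; fill each atom to its normal valence:
  4 × C (aromatic): no H
  2 × C: 1 H each → 2
  2 × C: no H
  2 × N: no H
  1 × C: 3 H
  1 × C: 2 H
  1 × N (charge +1): no H
  1 × O: no H
  1 × O (charge -1): no H
  1 × S (aromatic): no H
  Total hydrogens = 7.

7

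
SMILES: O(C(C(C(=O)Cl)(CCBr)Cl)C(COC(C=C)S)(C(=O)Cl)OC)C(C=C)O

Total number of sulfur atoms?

The symbol for sulfur appears 1 time in the SMILES.

1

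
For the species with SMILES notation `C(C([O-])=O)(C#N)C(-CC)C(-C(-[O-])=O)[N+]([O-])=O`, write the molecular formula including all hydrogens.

Heavy atoms from the SMILES: 8 C, 2 N, 6 O.
Implicit hydrogens by atom environment:
  3 × C: 1 H each → 3
  3 × C: no H
  3 × O: no H
  3 × O (charge -1): no H
  1 × C: 3 H
  1 × C: 2 H
  1 × N (charge +1): no H
  1 × N: no H
  Total hydrogens = 8.
Net charge -2.
Molecular formula: [C8H8N2O6]2-

[C8H8N2O6]2-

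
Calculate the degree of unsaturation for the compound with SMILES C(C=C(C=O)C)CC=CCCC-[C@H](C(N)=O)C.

Molecular formula from the SMILES: C14H23NO2.
DoU = (2C + 2 + N − H − X)/2 = (2·14 + 2 + 1 − 23 − 0)/2 = 8/2 = 4.
(Structurally: 0 ring(s) + 4 π bond(s) = 4.)

4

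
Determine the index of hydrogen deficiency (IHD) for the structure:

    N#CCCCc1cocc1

Molecular formula from the SMILES: C8H9NO.
DoU = (2C + 2 + N − H − X)/2 = (2·8 + 2 + 1 − 9 − 0)/2 = 10/2 = 5.
(Structurally: 1 ring(s) + 4 π bond(s) = 5.)

5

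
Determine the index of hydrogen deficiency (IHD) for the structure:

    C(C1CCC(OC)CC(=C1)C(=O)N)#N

Molecular formula from the SMILES: C10H14N2O2.
DoU = (2C + 2 + N − H − X)/2 = (2·10 + 2 + 2 − 14 − 0)/2 = 10/2 = 5.
(Structurally: 1 ring(s) + 4 π bond(s) = 5.)

5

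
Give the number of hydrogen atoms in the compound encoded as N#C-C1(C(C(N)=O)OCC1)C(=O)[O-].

Hydrogens are implicit in SMILES; fill each atom to its normal valence:
  4 × C: no H
  3 × O: no H
  2 × C: 2 H each → 4
  1 × C: 1 H
  1 × N: 2 H
  1 × N: no H
  1 × O (charge -1): no H
  Total hydrogens = 7.

7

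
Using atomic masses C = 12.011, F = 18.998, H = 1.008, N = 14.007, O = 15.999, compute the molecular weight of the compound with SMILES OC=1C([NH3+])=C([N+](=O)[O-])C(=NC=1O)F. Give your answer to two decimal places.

Molecular formula: C5H5FN3O4+.
M = 5×12.011 + 1×18.998 + 5×1.008 + 3×14.007 + 4×15.999 = 190.11 g/mol.

190.11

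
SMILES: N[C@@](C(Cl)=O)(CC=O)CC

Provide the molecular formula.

Heavy atoms from the SMILES: 6 C, 1 Cl, 1 N, 2 O.
Implicit hydrogens by atom environment:
  2 × C: 2 H each → 4
  2 × C: no H
  2 × O: no H
  1 × C: 3 H
  1 × C: 1 H
  1 × Cl: no H
  1 × N: 2 H
  Total hydrogens = 10.
Molecular formula: C6H10ClNO2

C6H10ClNO2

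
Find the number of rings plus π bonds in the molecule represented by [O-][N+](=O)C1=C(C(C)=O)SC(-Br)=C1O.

5

Molecular formula from the SMILES: C6H4BrNO4S.
DoU = (2C + 2 + N − H − X)/2 = (2·6 + 2 + 1 − 4 − 1)/2 = 10/2 = 5.
(Structurally: 1 ring(s) + 4 π bond(s) = 5.)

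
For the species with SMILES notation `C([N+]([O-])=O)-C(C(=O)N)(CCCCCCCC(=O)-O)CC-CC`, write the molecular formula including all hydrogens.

Heavy atoms from the SMILES: 15 C, 2 N, 5 O.
Implicit hydrogens by atom environment:
  11 × C: 2 H each → 22
  3 × C: no H
  3 × O: no H
  1 × C: 3 H
  1 × N: 2 H
  1 × N (charge +1): no H
  1 × O: 1 H
  1 × O (charge -1): no H
  Total hydrogens = 28.
Molecular formula: C15H28N2O5

C15H28N2O5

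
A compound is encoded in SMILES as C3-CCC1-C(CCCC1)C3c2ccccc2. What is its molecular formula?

Heavy atoms from the SMILES: 16 C.
Implicit hydrogens by atom environment:
  7 × C: 2 H each → 14
  5 × C (aromatic): 1 H each → 5
  3 × C: 1 H each → 3
  1 × C (aromatic): no H
  Total hydrogens = 22.
Molecular formula: C16H22

C16H22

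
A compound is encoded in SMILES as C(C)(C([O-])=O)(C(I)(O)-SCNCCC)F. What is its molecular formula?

C8H14FINO3S-

Heavy atoms from the SMILES: 8 C, 1 F, 1 I, 1 N, 3 O, 1 S.
Implicit hydrogens by atom environment:
  3 × C: 2 H each → 6
  3 × C: no H
  2 × C: 3 H each → 6
  1 × F: no H
  1 × I: no H
  1 × N: 1 H
  1 × O: 1 H
  1 × O: no H
  1 × O (charge -1): no H
  1 × S: no H
  Total hydrogens = 14.
Net charge -1.
Molecular formula: C8H14FINO3S-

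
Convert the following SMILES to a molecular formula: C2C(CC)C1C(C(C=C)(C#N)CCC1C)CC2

C16H25N

Heavy atoms from the SMILES: 16 C, 1 N.
Implicit hydrogens by atom environment:
  7 × C: 2 H each → 14
  5 × C: 1 H each → 5
  2 × C: 3 H each → 6
  2 × C: no H
  1 × N: no H
  Total hydrogens = 25.
Molecular formula: C16H25N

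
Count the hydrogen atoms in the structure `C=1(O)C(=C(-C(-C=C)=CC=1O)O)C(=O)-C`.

10

Hydrogens are implicit in SMILES; fill each atom to its normal valence:
  5 × C (aromatic): no H
  3 × O: 1 H each → 3
  1 × C: 3 H
  1 × C: 2 H
  1 × C (aromatic): 1 H
  1 × C: 1 H
  1 × C: no H
  1 × O: no H
  Total hydrogens = 10.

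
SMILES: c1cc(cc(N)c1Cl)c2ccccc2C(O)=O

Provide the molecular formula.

C13H10ClNO2

Heavy atoms from the SMILES: 13 C, 1 Cl, 1 N, 2 O.
Implicit hydrogens by atom environment:
  7 × C (aromatic): 1 H each → 7
  5 × C (aromatic): no H
  1 × C: no H
  1 × Cl: no H
  1 × N: 2 H
  1 × O: 1 H
  1 × O: no H
  Total hydrogens = 10.
Molecular formula: C13H10ClNO2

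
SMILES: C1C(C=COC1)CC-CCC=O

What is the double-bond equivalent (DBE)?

Molecular formula from the SMILES: C10H16O2.
DoU = (2C + 2 + N − H − X)/2 = (2·10 + 2 + 0 − 16 − 0)/2 = 6/2 = 3.
(Structurally: 1 ring(s) + 2 π bond(s) = 3.)

3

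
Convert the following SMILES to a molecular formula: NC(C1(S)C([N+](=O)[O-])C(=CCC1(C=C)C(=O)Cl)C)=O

Heavy atoms from the SMILES: 11 C, 1 Cl, 2 N, 4 O, 1 S.
Implicit hydrogens by atom environment:
  5 × C: no H
  3 × C: 1 H each → 3
  3 × O: no H
  2 × C: 2 H each → 4
  1 × C: 3 H
  1 × Cl: no H
  1 × N: 2 H
  1 × N (charge +1): no H
  1 × O (charge -1): no H
  1 × S: 1 H
  Total hydrogens = 13.
Molecular formula: C11H13ClN2O4S

C11H13ClN2O4S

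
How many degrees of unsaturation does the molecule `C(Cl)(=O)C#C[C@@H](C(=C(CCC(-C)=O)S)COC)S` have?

5

Molecular formula from the SMILES: C12H15ClO3S2.
DoU = (2C + 2 + N − H − X)/2 = (2·12 + 2 + 0 − 15 − 1)/2 = 10/2 = 5.
(Structurally: 0 ring(s) + 5 π bond(s) = 5.)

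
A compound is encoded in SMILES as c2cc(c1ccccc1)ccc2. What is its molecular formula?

Heavy atoms from the SMILES: 12 C.
Implicit hydrogens by atom environment:
  10 × C (aromatic): 1 H each → 10
  2 × C (aromatic): no H
  Total hydrogens = 10.
Molecular formula: C12H10

C12H10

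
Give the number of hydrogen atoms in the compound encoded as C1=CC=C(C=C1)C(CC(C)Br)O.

Hydrogens are implicit in SMILES; fill each atom to its normal valence:
  5 × C (aromatic): 1 H each → 5
  2 × C: 1 H each → 2
  1 × Br: no H
  1 × C: 3 H
  1 × C: 2 H
  1 × C (aromatic): no H
  1 × O: 1 H
  Total hydrogens = 13.

13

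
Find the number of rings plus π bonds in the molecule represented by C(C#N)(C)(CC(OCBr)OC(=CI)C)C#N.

Molecular formula from the SMILES: C10H12BrIN2O2.
DoU = (2C + 2 + N − H − X)/2 = (2·10 + 2 + 2 − 12 − 2)/2 = 10/2 = 5.
(Structurally: 0 ring(s) + 5 π bond(s) = 5.)

5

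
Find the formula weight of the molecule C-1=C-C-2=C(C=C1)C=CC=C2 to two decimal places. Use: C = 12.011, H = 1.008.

128.17

Molecular formula: C10H8.
M = 10×12.011 + 8×1.008 = 128.17 g/mol.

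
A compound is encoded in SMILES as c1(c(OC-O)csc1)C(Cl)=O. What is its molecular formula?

Heavy atoms from the SMILES: 6 C, 1 Cl, 3 O, 1 S.
Implicit hydrogens by atom environment:
  2 × C (aromatic): 1 H each → 2
  2 × C (aromatic): no H
  2 × O: no H
  1 × C: 2 H
  1 × C: no H
  1 × Cl: no H
  1 × O: 1 H
  1 × S (aromatic): no H
  Total hydrogens = 5.
Molecular formula: C6H5ClO3S

C6H5ClO3S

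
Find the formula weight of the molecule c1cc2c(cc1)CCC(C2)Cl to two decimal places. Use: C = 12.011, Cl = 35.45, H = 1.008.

Molecular formula: C10H11Cl.
M = 10×12.011 + 1×35.45 + 11×1.008 = 166.65 g/mol.

166.65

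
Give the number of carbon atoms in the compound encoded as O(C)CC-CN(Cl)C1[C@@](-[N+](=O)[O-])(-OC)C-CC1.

10

The symbol for carbon appears 10 times in the SMILES. (Cl is a single chlorine, not C + l.)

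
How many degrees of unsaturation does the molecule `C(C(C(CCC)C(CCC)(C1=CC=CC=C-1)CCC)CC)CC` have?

Molecular formula from the SMILES: C23H40.
DoU = (2C + 2 + N − H − X)/2 = (2·23 + 2 + 0 − 40 − 0)/2 = 8/2 = 4.
(Structurally: 1 ring(s) + 3 π bond(s) = 4.)

4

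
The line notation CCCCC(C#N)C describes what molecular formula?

C7H13N

Heavy atoms from the SMILES: 7 C, 1 N.
Implicit hydrogens by atom environment:
  3 × C: 2 H each → 6
  2 × C: 3 H each → 6
  1 × C: 1 H
  1 × C: no H
  1 × N: no H
  Total hydrogens = 13.
Molecular formula: C7H13N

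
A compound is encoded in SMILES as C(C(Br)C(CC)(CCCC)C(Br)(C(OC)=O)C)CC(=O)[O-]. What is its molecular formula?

C15H25Br2O4-

Heavy atoms from the SMILES: 2 Br, 15 C, 4 O.
Implicit hydrogens by atom environment:
  6 × C: 2 H each → 12
  4 × C: 3 H each → 12
  4 × C: no H
  3 × O: no H
  2 × Br: no H
  1 × C: 1 H
  1 × O (charge -1): no H
  Total hydrogens = 25.
Net charge -1.
Molecular formula: C15H25Br2O4-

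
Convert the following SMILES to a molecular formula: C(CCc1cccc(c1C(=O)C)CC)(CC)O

C15H22O2

Heavy atoms from the SMILES: 15 C, 2 O.
Implicit hydrogens by atom environment:
  4 × C: 2 H each → 8
  3 × C: 3 H each → 9
  3 × C (aromatic): 1 H each → 3
  3 × C (aromatic): no H
  1 × C: 1 H
  1 × C: no H
  1 × O: 1 H
  1 × O: no H
  Total hydrogens = 22.
Molecular formula: C15H22O2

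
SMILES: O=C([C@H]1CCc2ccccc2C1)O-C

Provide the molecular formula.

Heavy atoms from the SMILES: 12 C, 2 O.
Implicit hydrogens by atom environment:
  4 × C (aromatic): 1 H each → 4
  3 × C: 2 H each → 6
  2 × C (aromatic): no H
  2 × O: no H
  1 × C: 3 H
  1 × C: 1 H
  1 × C: no H
  Total hydrogens = 14.
Molecular formula: C12H14O2

C12H14O2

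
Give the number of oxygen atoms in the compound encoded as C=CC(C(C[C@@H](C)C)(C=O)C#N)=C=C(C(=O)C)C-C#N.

The symbol for oxygen appears 2 times in the SMILES.

2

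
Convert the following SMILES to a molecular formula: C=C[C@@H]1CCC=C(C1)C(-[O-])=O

C9H11O2-

Heavy atoms from the SMILES: 9 C, 2 O.
Implicit hydrogens by atom environment:
  4 × C: 2 H each → 8
  3 × C: 1 H each → 3
  2 × C: no H
  1 × O: no H
  1 × O (charge -1): no H
  Total hydrogens = 11.
Net charge -1.
Molecular formula: C9H11O2-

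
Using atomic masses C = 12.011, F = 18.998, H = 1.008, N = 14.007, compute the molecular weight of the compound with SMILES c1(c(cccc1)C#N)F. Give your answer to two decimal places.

121.11

Molecular formula: C7H4FN.
M = 7×12.011 + 1×18.998 + 4×1.008 + 1×14.007 = 121.11 g/mol.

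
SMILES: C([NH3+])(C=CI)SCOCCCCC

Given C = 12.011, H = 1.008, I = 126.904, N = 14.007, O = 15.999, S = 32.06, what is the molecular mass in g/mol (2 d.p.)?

Molecular formula: C9H19INOS+.
M = 9×12.011 + 19×1.008 + 1×126.904 + 1×14.007 + 1×15.999 + 1×32.06 = 316.22 g/mol.

316.22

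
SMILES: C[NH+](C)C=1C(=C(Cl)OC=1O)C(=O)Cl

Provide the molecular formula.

C7H8Cl2NO3+

Heavy atoms from the SMILES: 7 C, 2 Cl, 1 N, 3 O.
Implicit hydrogens by atom environment:
  4 × C (aromatic): no H
  2 × C: 3 H each → 6
  2 × Cl: no H
  1 × C: no H
  1 × N (charge +1): 1 H
  1 × O: 1 H
  1 × O (aromatic): no H
  1 × O: no H
  Total hydrogens = 8.
Net charge +1.
Molecular formula: C7H8Cl2NO3+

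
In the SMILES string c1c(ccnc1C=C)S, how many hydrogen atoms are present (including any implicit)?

Hydrogens are implicit in SMILES; fill each atom to its normal valence:
  3 × C (aromatic): 1 H each → 3
  2 × C (aromatic): no H
  1 × C: 2 H
  1 × C: 1 H
  1 × N (aromatic): no H
  1 × S: 1 H
  Total hydrogens = 7.

7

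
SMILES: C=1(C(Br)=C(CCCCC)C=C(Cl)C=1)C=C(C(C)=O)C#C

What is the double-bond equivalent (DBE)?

8

Molecular formula from the SMILES: C17H18BrClO.
DoU = (2C + 2 + N − H − X)/2 = (2·17 + 2 + 0 − 18 − 2)/2 = 16/2 = 8.
(Structurally: 1 ring(s) + 7 π bond(s) = 8.)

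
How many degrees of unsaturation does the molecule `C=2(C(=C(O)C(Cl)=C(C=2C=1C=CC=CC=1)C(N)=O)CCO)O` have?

9

Molecular formula from the SMILES: C15H14ClNO4.
DoU = (2C + 2 + N − H − X)/2 = (2·15 + 2 + 1 − 14 − 1)/2 = 18/2 = 9.
(Structurally: 2 ring(s) + 7 π bond(s) = 9.)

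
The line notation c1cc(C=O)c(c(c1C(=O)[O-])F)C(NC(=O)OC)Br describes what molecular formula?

C11H8BrFNO5-

Heavy atoms from the SMILES: 1 Br, 11 C, 1 F, 1 N, 5 O.
Implicit hydrogens by atom environment:
  4 × C (aromatic): no H
  4 × O: no H
  2 × C (aromatic): 1 H each → 2
  2 × C: 1 H each → 2
  2 × C: no H
  1 × Br: no H
  1 × C: 3 H
  1 × F: no H
  1 × N: 1 H
  1 × O (charge -1): no H
  Total hydrogens = 8.
Net charge -1.
Molecular formula: C11H8BrFNO5-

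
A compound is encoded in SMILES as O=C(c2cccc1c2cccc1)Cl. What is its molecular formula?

C11H7ClO

Heavy atoms from the SMILES: 11 C, 1 Cl, 1 O.
Implicit hydrogens by atom environment:
  7 × C (aromatic): 1 H each → 7
  3 × C (aromatic): no H
  1 × C: no H
  1 × Cl: no H
  1 × O: no H
  Total hydrogens = 7.
Molecular formula: C11H7ClO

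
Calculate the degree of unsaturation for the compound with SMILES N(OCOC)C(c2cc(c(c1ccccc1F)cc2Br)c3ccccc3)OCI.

12

Molecular formula from the SMILES: C22H20BrFINO3.
DoU = (2C + 2 + N − H − X)/2 = (2·22 + 2 + 1 − 20 − 3)/2 = 24/2 = 12.
(Structurally: 3 ring(s) + 9 π bond(s) = 12.)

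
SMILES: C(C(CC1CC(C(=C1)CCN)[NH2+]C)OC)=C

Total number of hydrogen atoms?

Hydrogens are implicit in SMILES; fill each atom to its normal valence:
  5 × C: 2 H each → 10
  5 × C: 1 H each → 5
  2 × C: 3 H each → 6
  1 × C: no H
  1 × N (charge +1): 2 H
  1 × N: 2 H
  1 × O: no H
  Total hydrogens = 25.

25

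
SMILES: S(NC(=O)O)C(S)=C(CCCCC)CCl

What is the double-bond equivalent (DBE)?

Molecular formula from the SMILES: C9H16ClNO2S2.
DoU = (2C + 2 + N − H − X)/2 = (2·9 + 2 + 1 − 16 − 1)/2 = 4/2 = 2.
(Structurally: 0 ring(s) + 2 π bond(s) = 2.)

2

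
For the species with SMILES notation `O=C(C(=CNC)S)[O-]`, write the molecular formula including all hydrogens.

C4H6NO2S-

Heavy atoms from the SMILES: 4 C, 1 N, 2 O, 1 S.
Implicit hydrogens by atom environment:
  2 × C: no H
  1 × C: 3 H
  1 × C: 1 H
  1 × N: 1 H
  1 × O: no H
  1 × O (charge -1): no H
  1 × S: 1 H
  Total hydrogens = 6.
Net charge -1.
Molecular formula: C4H6NO2S-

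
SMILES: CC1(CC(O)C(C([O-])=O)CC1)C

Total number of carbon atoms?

9

The symbol for carbon appears 9 times in the SMILES.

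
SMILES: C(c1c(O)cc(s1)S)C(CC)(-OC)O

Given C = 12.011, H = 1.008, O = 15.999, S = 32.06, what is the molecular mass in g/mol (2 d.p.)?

234.33

Molecular formula: C9H14O3S2.
M = 9×12.011 + 14×1.008 + 3×15.999 + 2×32.06 = 234.33 g/mol.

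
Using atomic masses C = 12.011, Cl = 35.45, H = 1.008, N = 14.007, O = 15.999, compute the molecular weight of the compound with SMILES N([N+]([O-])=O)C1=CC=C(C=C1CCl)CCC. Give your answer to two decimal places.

228.68

Molecular formula: C10H13ClN2O2.
M = 10×12.011 + 1×35.45 + 13×1.008 + 2×14.007 + 2×15.999 = 228.68 g/mol.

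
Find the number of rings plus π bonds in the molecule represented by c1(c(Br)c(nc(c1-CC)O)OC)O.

Molecular formula from the SMILES: C8H10BrNO3.
DoU = (2C + 2 + N − H − X)/2 = (2·8 + 2 + 1 − 10 − 1)/2 = 8/2 = 4.
(Structurally: 1 ring(s) + 3 π bond(s) = 4.)

4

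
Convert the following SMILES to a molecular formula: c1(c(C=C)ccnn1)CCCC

C10H14N2

Heavy atoms from the SMILES: 10 C, 2 N.
Implicit hydrogens by atom environment:
  4 × C: 2 H each → 8
  2 × C (aromatic): 1 H each → 2
  2 × C (aromatic): no H
  2 × N (aromatic): no H
  1 × C: 3 H
  1 × C: 1 H
  Total hydrogens = 14.
Molecular formula: C10H14N2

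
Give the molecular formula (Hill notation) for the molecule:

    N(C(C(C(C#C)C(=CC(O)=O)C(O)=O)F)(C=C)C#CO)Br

Heavy atoms from the SMILES: 1 Br, 13 C, 1 F, 1 N, 5 O.
Implicit hydrogens by atom environment:
  7 × C: no H
  5 × C: 1 H each → 5
  3 × O: 1 H each → 3
  2 × O: no H
  1 × Br: no H
  1 × C: 2 H
  1 × F: no H
  1 × N: 1 H
  Total hydrogens = 11.
Molecular formula: C13H11BrFNO5

C13H11BrFNO5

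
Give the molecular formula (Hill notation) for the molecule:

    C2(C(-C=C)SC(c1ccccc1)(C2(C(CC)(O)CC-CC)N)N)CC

C21H34N2OS

Heavy atoms from the SMILES: 21 C, 2 N, 1 O, 1 S.
Implicit hydrogens by atom environment:
  6 × C: 2 H each → 12
  5 × C (aromatic): 1 H each → 5
  3 × C: 3 H each → 9
  3 × C: 1 H each → 3
  3 × C: no H
  2 × N: 2 H each → 4
  1 × C (aromatic): no H
  1 × O: 1 H
  1 × S: no H
  Total hydrogens = 34.
Molecular formula: C21H34N2OS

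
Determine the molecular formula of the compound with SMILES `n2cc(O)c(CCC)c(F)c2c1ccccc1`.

C14H14FNO

Heavy atoms from the SMILES: 14 C, 1 F, 1 N, 1 O.
Implicit hydrogens by atom environment:
  6 × C (aromatic): 1 H each → 6
  5 × C (aromatic): no H
  2 × C: 2 H each → 4
  1 × C: 3 H
  1 × F: no H
  1 × N (aromatic): no H
  1 × O: 1 H
  Total hydrogens = 14.
Molecular formula: C14H14FNO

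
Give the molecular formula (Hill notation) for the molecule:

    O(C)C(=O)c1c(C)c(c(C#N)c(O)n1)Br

C9H7BrN2O3

Heavy atoms from the SMILES: 1 Br, 9 C, 2 N, 3 O.
Implicit hydrogens by atom environment:
  5 × C (aromatic): no H
  2 × C: 3 H each → 6
  2 × C: no H
  2 × O: no H
  1 × Br: no H
  1 × N (aromatic): no H
  1 × N: no H
  1 × O: 1 H
  Total hydrogens = 7.
Molecular formula: C9H7BrN2O3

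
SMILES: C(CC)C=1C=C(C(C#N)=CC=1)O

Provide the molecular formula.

Heavy atoms from the SMILES: 10 C, 1 N, 1 O.
Implicit hydrogens by atom environment:
  3 × C (aromatic): 1 H each → 3
  3 × C (aromatic): no H
  2 × C: 2 H each → 4
  1 × C: 3 H
  1 × C: no H
  1 × N: no H
  1 × O: 1 H
  Total hydrogens = 11.
Molecular formula: C10H11NO

C10H11NO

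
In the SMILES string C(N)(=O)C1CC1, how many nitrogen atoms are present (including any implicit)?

1

The symbol for nitrogen appears 1 time in the SMILES.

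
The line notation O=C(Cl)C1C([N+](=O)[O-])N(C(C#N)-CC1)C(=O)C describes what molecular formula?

C9H10ClN3O4

Heavy atoms from the SMILES: 9 C, 1 Cl, 3 N, 4 O.
Implicit hydrogens by atom environment:
  3 × C: 1 H each → 3
  3 × C: no H
  3 × O: no H
  2 × C: 2 H each → 4
  2 × N: no H
  1 × C: 3 H
  1 × Cl: no H
  1 × N (charge +1): no H
  1 × O (charge -1): no H
  Total hydrogens = 10.
Molecular formula: C9H10ClN3O4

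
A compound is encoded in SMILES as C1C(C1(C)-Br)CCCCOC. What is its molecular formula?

C9H17BrO

Heavy atoms from the SMILES: 1 Br, 9 C, 1 O.
Implicit hydrogens by atom environment:
  5 × C: 2 H each → 10
  2 × C: 3 H each → 6
  1 × Br: no H
  1 × C: 1 H
  1 × C: no H
  1 × O: no H
  Total hydrogens = 17.
Molecular formula: C9H17BrO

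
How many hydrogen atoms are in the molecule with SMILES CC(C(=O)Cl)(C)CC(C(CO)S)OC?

Hydrogens are implicit in SMILES; fill each atom to its normal valence:
  3 × C: 3 H each → 9
  2 × C: 2 H each → 4
  2 × C: 1 H each → 2
  2 × C: no H
  2 × O: no H
  1 × Cl: no H
  1 × O: 1 H
  1 × S: 1 H
  Total hydrogens = 17.

17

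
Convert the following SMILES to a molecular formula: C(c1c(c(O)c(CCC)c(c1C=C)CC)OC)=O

C15H20O3

Heavy atoms from the SMILES: 15 C, 3 O.
Implicit hydrogens by atom environment:
  6 × C (aromatic): no H
  4 × C: 2 H each → 8
  3 × C: 3 H each → 9
  2 × C: 1 H each → 2
  2 × O: no H
  1 × O: 1 H
  Total hydrogens = 20.
Molecular formula: C15H20O3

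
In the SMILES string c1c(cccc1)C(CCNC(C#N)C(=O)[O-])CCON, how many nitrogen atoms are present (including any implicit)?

3

The symbol for nitrogen appears 3 times in the SMILES.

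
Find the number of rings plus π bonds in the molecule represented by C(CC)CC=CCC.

1

Molecular formula from the SMILES: C8H16.
DoU = (2C + 2 + N − H − X)/2 = (2·8 + 2 + 0 − 16 − 0)/2 = 2/2 = 1.
(Structurally: 0 ring(s) + 1 π bond(s) = 1.)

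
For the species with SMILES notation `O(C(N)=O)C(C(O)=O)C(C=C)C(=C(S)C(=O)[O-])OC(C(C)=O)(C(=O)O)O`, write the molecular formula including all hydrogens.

C13H14NO11S-

Heavy atoms from the SMILES: 13 C, 1 N, 11 O, 1 S.
Implicit hydrogens by atom environment:
  8 × C: no H
  7 × O: no H
  3 × C: 1 H each → 3
  3 × O: 1 H each → 3
  1 × C: 3 H
  1 × C: 2 H
  1 × N: 2 H
  1 × O (charge -1): no H
  1 × S: 1 H
  Total hydrogens = 14.
Net charge -1.
Molecular formula: C13H14NO11S-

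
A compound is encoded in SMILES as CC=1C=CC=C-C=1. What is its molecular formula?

Heavy atoms from the SMILES: 7 C.
Implicit hydrogens by atom environment:
  5 × C (aromatic): 1 H each → 5
  1 × C: 3 H
  1 × C (aromatic): no H
  Total hydrogens = 8.
Molecular formula: C7H8

C7H8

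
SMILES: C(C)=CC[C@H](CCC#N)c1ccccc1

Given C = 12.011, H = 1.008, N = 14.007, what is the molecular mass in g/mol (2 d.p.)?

199.30

Molecular formula: C14H17N.
M = 14×12.011 + 17×1.008 + 1×14.007 = 199.30 g/mol.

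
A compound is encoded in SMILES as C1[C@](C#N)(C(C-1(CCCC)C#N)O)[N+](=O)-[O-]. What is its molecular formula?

Heavy atoms from the SMILES: 10 C, 3 N, 3 O.
Implicit hydrogens by atom environment:
  4 × C: 2 H each → 8
  4 × C: no H
  2 × N: no H
  1 × C: 3 H
  1 × C: 1 H
  1 × N (charge +1): no H
  1 × O: 1 H
  1 × O: no H
  1 × O (charge -1): no H
  Total hydrogens = 13.
Molecular formula: C10H13N3O3

C10H13N3O3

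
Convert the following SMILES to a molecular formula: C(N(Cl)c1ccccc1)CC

Heavy atoms from the SMILES: 9 C, 1 Cl, 1 N.
Implicit hydrogens by atom environment:
  5 × C (aromatic): 1 H each → 5
  2 × C: 2 H each → 4
  1 × C: 3 H
  1 × C (aromatic): no H
  1 × Cl: no H
  1 × N: no H
  Total hydrogens = 12.
Molecular formula: C9H12ClN

C9H12ClN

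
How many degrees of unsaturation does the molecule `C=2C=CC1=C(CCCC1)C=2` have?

5

Molecular formula from the SMILES: C10H12.
DoU = (2C + 2 + N − H − X)/2 = (2·10 + 2 + 0 − 12 − 0)/2 = 10/2 = 5.
(Structurally: 2 ring(s) + 3 π bond(s) = 5.)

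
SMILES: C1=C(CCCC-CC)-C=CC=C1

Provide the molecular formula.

C12H18

Heavy atoms from the SMILES: 12 C.
Implicit hydrogens by atom environment:
  5 × C: 2 H each → 10
  5 × C (aromatic): 1 H each → 5
  1 × C: 3 H
  1 × C (aromatic): no H
  Total hydrogens = 18.
Molecular formula: C12H18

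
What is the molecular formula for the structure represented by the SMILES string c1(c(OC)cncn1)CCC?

Heavy atoms from the SMILES: 8 C, 2 N, 1 O.
Implicit hydrogens by atom environment:
  2 × C: 3 H each → 6
  2 × C: 2 H each → 4
  2 × C (aromatic): 1 H each → 2
  2 × C (aromatic): no H
  2 × N (aromatic): no H
  1 × O: no H
  Total hydrogens = 12.
Molecular formula: C8H12N2O

C8H12N2O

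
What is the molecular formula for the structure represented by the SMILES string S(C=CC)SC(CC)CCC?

Heavy atoms from the SMILES: 9 C, 2 S.
Implicit hydrogens by atom environment:
  3 × C: 3 H each → 9
  3 × C: 2 H each → 6
  3 × C: 1 H each → 3
  2 × S: no H
  Total hydrogens = 18.
Molecular formula: C9H18S2

C9H18S2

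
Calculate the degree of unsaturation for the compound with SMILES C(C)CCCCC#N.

Molecular formula from the SMILES: C7H13N.
DoU = (2C + 2 + N − H − X)/2 = (2·7 + 2 + 1 − 13 − 0)/2 = 4/2 = 2.
(Structurally: 0 ring(s) + 2 π bond(s) = 2.)

2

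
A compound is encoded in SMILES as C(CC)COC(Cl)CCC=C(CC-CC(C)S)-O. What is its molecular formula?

C14H27ClO2S

Heavy atoms from the SMILES: 14 C, 1 Cl, 2 O, 1 S.
Implicit hydrogens by atom environment:
  8 × C: 2 H each → 16
  3 × C: 1 H each → 3
  2 × C: 3 H each → 6
  1 × C: no H
  1 × Cl: no H
  1 × O: 1 H
  1 × O: no H
  1 × S: 1 H
  Total hydrogens = 27.
Molecular formula: C14H27ClO2S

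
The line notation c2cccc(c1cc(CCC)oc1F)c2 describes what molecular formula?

Heavy atoms from the SMILES: 13 C, 1 F, 1 O.
Implicit hydrogens by atom environment:
  6 × C (aromatic): 1 H each → 6
  4 × C (aromatic): no H
  2 × C: 2 H each → 4
  1 × C: 3 H
  1 × F: no H
  1 × O (aromatic): no H
  Total hydrogens = 13.
Molecular formula: C13H13FO

C13H13FO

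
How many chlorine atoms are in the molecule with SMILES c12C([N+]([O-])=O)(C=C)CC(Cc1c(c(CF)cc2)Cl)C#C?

1

The symbol for chlorine appears 1 time in the SMILES.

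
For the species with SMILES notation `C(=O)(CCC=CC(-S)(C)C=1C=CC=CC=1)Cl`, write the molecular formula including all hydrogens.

C13H15ClOS

Heavy atoms from the SMILES: 13 C, 1 Cl, 1 O, 1 S.
Implicit hydrogens by atom environment:
  5 × C (aromatic): 1 H each → 5
  2 × C: 2 H each → 4
  2 × C: 1 H each → 2
  2 × C: no H
  1 × C: 3 H
  1 × C (aromatic): no H
  1 × Cl: no H
  1 × O: no H
  1 × S: 1 H
  Total hydrogens = 15.
Molecular formula: C13H15ClOS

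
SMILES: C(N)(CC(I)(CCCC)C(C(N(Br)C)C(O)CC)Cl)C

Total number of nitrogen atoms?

The symbol for nitrogen appears 2 times in the SMILES.

2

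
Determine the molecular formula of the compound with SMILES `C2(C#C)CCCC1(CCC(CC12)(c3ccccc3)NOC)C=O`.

C20H25NO2

Heavy atoms from the SMILES: 20 C, 1 N, 2 O.
Implicit hydrogens by atom environment:
  6 × C: 2 H each → 12
  5 × C (aromatic): 1 H each → 5
  4 × C: 1 H each → 4
  3 × C: no H
  2 × O: no H
  1 × C: 3 H
  1 × C (aromatic): no H
  1 × N: 1 H
  Total hydrogens = 25.
Molecular formula: C20H25NO2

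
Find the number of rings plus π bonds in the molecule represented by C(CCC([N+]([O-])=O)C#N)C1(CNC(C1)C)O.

Molecular formula from the SMILES: C10H17N3O3.
DoU = (2C + 2 + N − H − X)/2 = (2·10 + 2 + 3 − 17 − 0)/2 = 8/2 = 4.
(Structurally: 1 ring(s) + 3 π bond(s) = 4.)

4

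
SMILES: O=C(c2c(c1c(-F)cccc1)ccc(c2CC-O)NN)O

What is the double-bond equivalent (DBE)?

9

Molecular formula from the SMILES: C15H15FN2O3.
DoU = (2C + 2 + N − H − X)/2 = (2·15 + 2 + 2 − 15 − 1)/2 = 18/2 = 9.
(Structurally: 2 ring(s) + 7 π bond(s) = 9.)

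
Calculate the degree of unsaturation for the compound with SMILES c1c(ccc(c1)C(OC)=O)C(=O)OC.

6

Molecular formula from the SMILES: C10H10O4.
DoU = (2C + 2 + N − H − X)/2 = (2·10 + 2 + 0 − 10 − 0)/2 = 12/2 = 6.
(Structurally: 1 ring(s) + 5 π bond(s) = 6.)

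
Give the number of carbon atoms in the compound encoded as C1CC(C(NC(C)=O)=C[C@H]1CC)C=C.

The symbol for carbon appears 12 times in the SMILES.

12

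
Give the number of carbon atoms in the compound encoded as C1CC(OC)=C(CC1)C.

The symbol for carbon appears 8 times in the SMILES.

8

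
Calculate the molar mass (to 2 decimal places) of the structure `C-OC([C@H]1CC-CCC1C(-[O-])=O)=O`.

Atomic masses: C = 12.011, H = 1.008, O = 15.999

Molecular formula: C9H13O4-.
M = 9×12.011 + 13×1.008 + 4×15.999 = 185.20 g/mol.

185.20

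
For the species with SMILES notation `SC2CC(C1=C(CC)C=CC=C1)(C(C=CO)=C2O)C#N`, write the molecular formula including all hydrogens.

C16H17NO2S

Heavy atoms from the SMILES: 16 C, 1 N, 2 O, 1 S.
Implicit hydrogens by atom environment:
  4 × C (aromatic): 1 H each → 4
  4 × C: no H
  3 × C: 1 H each → 3
  2 × C: 2 H each → 4
  2 × C (aromatic): no H
  2 × O: 1 H each → 2
  1 × C: 3 H
  1 × N: no H
  1 × S: 1 H
  Total hydrogens = 17.
Molecular formula: C16H17NO2S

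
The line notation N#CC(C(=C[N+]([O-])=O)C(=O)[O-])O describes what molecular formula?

C5H3N2O5-

Heavy atoms from the SMILES: 5 C, 2 N, 5 O.
Implicit hydrogens by atom environment:
  3 × C: no H
  2 × C: 1 H each → 2
  2 × O: no H
  2 × O (charge -1): no H
  1 × N (charge +1): no H
  1 × N: no H
  1 × O: 1 H
  Total hydrogens = 3.
Net charge -1.
Molecular formula: C5H3N2O5-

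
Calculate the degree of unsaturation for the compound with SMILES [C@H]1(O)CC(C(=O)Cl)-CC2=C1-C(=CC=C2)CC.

6

Molecular formula from the SMILES: C13H15ClO2.
DoU = (2C + 2 + N − H − X)/2 = (2·13 + 2 + 0 − 15 − 1)/2 = 12/2 = 6.
(Structurally: 2 ring(s) + 4 π bond(s) = 6.)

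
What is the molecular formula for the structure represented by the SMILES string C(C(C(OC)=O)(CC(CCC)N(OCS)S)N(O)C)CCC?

C14H30N2O4S2

Heavy atoms from the SMILES: 14 C, 2 N, 4 O, 2 S.
Implicit hydrogens by atom environment:
  7 × C: 2 H each → 14
  4 × C: 3 H each → 12
  3 × O: no H
  2 × C: no H
  2 × N: no H
  2 × S: 1 H each → 2
  1 × C: 1 H
  1 × O: 1 H
  Total hydrogens = 30.
Molecular formula: C14H30N2O4S2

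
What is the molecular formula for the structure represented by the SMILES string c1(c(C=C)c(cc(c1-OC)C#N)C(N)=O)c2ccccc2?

C17H14N2O2

Heavy atoms from the SMILES: 17 C, 2 N, 2 O.
Implicit hydrogens by atom environment:
  6 × C (aromatic): 1 H each → 6
  6 × C (aromatic): no H
  2 × C: no H
  2 × O: no H
  1 × C: 3 H
  1 × C: 2 H
  1 × C: 1 H
  1 × N: 2 H
  1 × N: no H
  Total hydrogens = 14.
Molecular formula: C17H14N2O2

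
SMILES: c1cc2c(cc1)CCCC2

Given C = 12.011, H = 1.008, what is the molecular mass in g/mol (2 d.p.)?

132.21

Molecular formula: C10H12.
M = 10×12.011 + 12×1.008 = 132.21 g/mol.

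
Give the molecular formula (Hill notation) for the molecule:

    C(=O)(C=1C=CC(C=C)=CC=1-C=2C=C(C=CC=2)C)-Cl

C16H13ClO

Heavy atoms from the SMILES: 16 C, 1 Cl, 1 O.
Implicit hydrogens by atom environment:
  7 × C (aromatic): 1 H each → 7
  5 × C (aromatic): no H
  1 × C: 3 H
  1 × C: 2 H
  1 × C: 1 H
  1 × C: no H
  1 × Cl: no H
  1 × O: no H
  Total hydrogens = 13.
Molecular formula: C16H13ClO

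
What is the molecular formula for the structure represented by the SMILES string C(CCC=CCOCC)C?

C9H18O

Heavy atoms from the SMILES: 9 C, 1 O.
Implicit hydrogens by atom environment:
  5 × C: 2 H each → 10
  2 × C: 3 H each → 6
  2 × C: 1 H each → 2
  1 × O: no H
  Total hydrogens = 18.
Molecular formula: C9H18O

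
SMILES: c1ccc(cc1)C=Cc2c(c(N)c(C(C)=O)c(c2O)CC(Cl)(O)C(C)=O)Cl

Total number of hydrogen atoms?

19

Hydrogens are implicit in SMILES; fill each atom to its normal valence:
  7 × C (aromatic): no H
  5 × C (aromatic): 1 H each → 5
  3 × C: no H
  2 × C: 3 H each → 6
  2 × C: 1 H each → 2
  2 × Cl: no H
  2 × O: 1 H each → 2
  2 × O: no H
  1 × C: 2 H
  1 × N: 2 H
  Total hydrogens = 19.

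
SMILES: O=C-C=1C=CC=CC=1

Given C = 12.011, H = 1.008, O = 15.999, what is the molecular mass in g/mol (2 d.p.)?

Molecular formula: C7H6O.
M = 7×12.011 + 6×1.008 + 1×15.999 = 106.12 g/mol.

106.12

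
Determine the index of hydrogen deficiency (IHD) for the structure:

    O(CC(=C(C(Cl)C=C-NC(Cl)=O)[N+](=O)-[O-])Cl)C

Molecular formula from the SMILES: C8H9Cl3N2O4.
DoU = (2C + 2 + N − H − X)/2 = (2·8 + 2 + 2 − 9 − 3)/2 = 8/2 = 4.
(Structurally: 0 ring(s) + 4 π bond(s) = 4.)

4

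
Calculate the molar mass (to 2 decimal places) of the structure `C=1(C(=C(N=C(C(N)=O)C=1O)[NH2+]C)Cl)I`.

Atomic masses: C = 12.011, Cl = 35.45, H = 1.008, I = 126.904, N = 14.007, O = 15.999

328.51

Molecular formula: C7H8ClIN3O2+.
M = 7×12.011 + 1×35.45 + 8×1.008 + 1×126.904 + 3×14.007 + 2×15.999 = 328.51 g/mol.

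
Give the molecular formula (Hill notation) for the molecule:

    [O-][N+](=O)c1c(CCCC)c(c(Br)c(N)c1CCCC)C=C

Heavy atoms from the SMILES: 1 Br, 16 C, 2 N, 2 O.
Implicit hydrogens by atom environment:
  7 × C: 2 H each → 14
  6 × C (aromatic): no H
  2 × C: 3 H each → 6
  1 × Br: no H
  1 × C: 1 H
  1 × N: 2 H
  1 × N (charge +1): no H
  1 × O: no H
  1 × O (charge -1): no H
  Total hydrogens = 23.
Molecular formula: C16H23BrN2O2

C16H23BrN2O2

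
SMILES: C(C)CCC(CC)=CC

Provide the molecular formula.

Heavy atoms from the SMILES: 9 C.
Implicit hydrogens by atom environment:
  4 × C: 2 H each → 8
  3 × C: 3 H each → 9
  1 × C: 1 H
  1 × C: no H
  Total hydrogens = 18.
Molecular formula: C9H18

C9H18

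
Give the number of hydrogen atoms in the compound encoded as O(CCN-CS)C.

Hydrogens are implicit in SMILES; fill each atom to its normal valence:
  3 × C: 2 H each → 6
  1 × C: 3 H
  1 × N: 1 H
  1 × O: no H
  1 × S: 1 H
  Total hydrogens = 11.

11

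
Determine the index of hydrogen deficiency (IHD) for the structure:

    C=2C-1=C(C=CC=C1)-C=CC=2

Molecular formula from the SMILES: C10H8.
DoU = (2C + 2 + N − H − X)/2 = (2·10 + 2 + 0 − 8 − 0)/2 = 14/2 = 7.
(Structurally: 2 ring(s) + 5 π bond(s) = 7.)

7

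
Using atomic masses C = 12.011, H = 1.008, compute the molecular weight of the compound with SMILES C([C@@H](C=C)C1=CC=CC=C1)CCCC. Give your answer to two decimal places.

Molecular formula: C14H20.
M = 14×12.011 + 20×1.008 = 188.31 g/mol.

188.31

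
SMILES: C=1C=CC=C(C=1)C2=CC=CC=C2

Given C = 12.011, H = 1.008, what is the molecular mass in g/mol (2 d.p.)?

154.21

Molecular formula: C12H10.
M = 12×12.011 + 10×1.008 = 154.21 g/mol.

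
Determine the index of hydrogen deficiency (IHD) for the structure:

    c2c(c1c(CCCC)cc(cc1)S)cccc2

Molecular formula from the SMILES: C16H18S.
DoU = (2C + 2 + N − H − X)/2 = (2·16 + 2 + 0 − 18 − 0)/2 = 16/2 = 8.
(Structurally: 2 ring(s) + 6 π bond(s) = 8.)

8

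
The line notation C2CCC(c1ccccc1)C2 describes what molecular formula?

Heavy atoms from the SMILES: 11 C.
Implicit hydrogens by atom environment:
  5 × C (aromatic): 1 H each → 5
  4 × C: 2 H each → 8
  1 × C: 1 H
  1 × C (aromatic): no H
  Total hydrogens = 14.
Molecular formula: C11H14

C11H14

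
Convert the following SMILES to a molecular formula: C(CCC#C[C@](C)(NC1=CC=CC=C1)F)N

C13H17FN2

Heavy atoms from the SMILES: 13 C, 1 F, 2 N.
Implicit hydrogens by atom environment:
  5 × C (aromatic): 1 H each → 5
  3 × C: 2 H each → 6
  3 × C: no H
  1 × C: 3 H
  1 × C (aromatic): no H
  1 × F: no H
  1 × N: 2 H
  1 × N: 1 H
  Total hydrogens = 17.
Molecular formula: C13H17FN2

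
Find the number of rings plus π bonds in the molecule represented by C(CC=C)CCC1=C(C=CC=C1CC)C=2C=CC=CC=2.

Molecular formula from the SMILES: C20H24.
DoU = (2C + 2 + N − H − X)/2 = (2·20 + 2 + 0 − 24 − 0)/2 = 18/2 = 9.
(Structurally: 2 ring(s) + 7 π bond(s) = 9.)

9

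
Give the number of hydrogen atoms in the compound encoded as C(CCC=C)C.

12

Hydrogens are implicit in SMILES; fill each atom to its normal valence:
  4 × C: 2 H each → 8
  1 × C: 3 H
  1 × C: 1 H
  Total hydrogens = 12.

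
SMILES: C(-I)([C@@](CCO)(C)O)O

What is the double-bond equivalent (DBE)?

Molecular formula from the SMILES: C5H11IO3.
DoU = (2C + 2 + N − H − X)/2 = (2·5 + 2 + 0 − 11 − 1)/2 = 0/2 = 0.
(Structurally: 0 ring(s) + 0 π bond(s) = 0.)

0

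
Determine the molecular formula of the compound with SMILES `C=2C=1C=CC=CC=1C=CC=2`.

C10H8

Heavy atoms from the SMILES: 10 C.
Implicit hydrogens by atom environment:
  8 × C (aromatic): 1 H each → 8
  2 × C (aromatic): no H
  Total hydrogens = 8.
Molecular formula: C10H8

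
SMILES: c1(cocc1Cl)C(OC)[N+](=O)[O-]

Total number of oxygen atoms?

The symbol for oxygen appears 4 times in the SMILES.

4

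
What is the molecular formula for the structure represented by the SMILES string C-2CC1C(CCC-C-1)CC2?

C10H18

Heavy atoms from the SMILES: 10 C.
Implicit hydrogens by atom environment:
  8 × C: 2 H each → 16
  2 × C: 1 H each → 2
  Total hydrogens = 18.
Molecular formula: C10H18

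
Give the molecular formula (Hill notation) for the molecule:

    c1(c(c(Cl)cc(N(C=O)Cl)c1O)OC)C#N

Heavy atoms from the SMILES: 9 C, 2 Cl, 2 N, 3 O.
Implicit hydrogens by atom environment:
  5 × C (aromatic): no H
  2 × Cl: no H
  2 × N: no H
  2 × O: no H
  1 × C: 3 H
  1 × C (aromatic): 1 H
  1 × C: 1 H
  1 × C: no H
  1 × O: 1 H
  Total hydrogens = 6.
Molecular formula: C9H6Cl2N2O3

C9H6Cl2N2O3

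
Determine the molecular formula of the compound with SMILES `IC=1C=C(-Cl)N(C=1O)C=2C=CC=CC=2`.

C10H7ClINO

Heavy atoms from the SMILES: 10 C, 1 Cl, 1 I, 1 N, 1 O.
Implicit hydrogens by atom environment:
  6 × C (aromatic): 1 H each → 6
  4 × C (aromatic): no H
  1 × Cl: no H
  1 × I: no H
  1 × N (aromatic): no H
  1 × O: 1 H
  Total hydrogens = 7.
Molecular formula: C10H7ClINO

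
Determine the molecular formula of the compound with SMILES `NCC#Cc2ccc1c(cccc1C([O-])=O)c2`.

Heavy atoms from the SMILES: 14 C, 1 N, 2 O.
Implicit hydrogens by atom environment:
  6 × C (aromatic): 1 H each → 6
  4 × C (aromatic): no H
  3 × C: no H
  1 × C: 2 H
  1 × N: 2 H
  1 × O: no H
  1 × O (charge -1): no H
  Total hydrogens = 10.
Net charge -1.
Molecular formula: C14H10NO2-

C14H10NO2-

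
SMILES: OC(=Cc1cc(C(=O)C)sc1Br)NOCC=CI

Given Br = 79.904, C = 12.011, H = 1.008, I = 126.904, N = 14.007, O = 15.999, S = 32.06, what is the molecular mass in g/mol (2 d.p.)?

Molecular formula: C11H11BrINO3S.
M = 1×79.904 + 11×12.011 + 11×1.008 + 1×126.904 + 1×14.007 + 3×15.999 + 1×32.06 = 444.08 g/mol.

444.08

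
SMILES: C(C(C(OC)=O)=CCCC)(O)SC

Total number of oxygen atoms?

The symbol for oxygen appears 3 times in the SMILES.

3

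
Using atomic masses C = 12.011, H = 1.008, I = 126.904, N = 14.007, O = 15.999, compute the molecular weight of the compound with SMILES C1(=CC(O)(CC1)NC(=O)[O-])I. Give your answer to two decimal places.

268.03

Molecular formula: C6H7INO3-.
M = 6×12.011 + 7×1.008 + 1×126.904 + 1×14.007 + 3×15.999 = 268.03 g/mol.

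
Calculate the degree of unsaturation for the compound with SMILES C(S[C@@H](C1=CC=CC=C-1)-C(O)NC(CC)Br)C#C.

Molecular formula from the SMILES: C14H18BrNOS.
DoU = (2C + 2 + N − H − X)/2 = (2·14 + 2 + 1 − 18 − 1)/2 = 12/2 = 6.
(Structurally: 1 ring(s) + 5 π bond(s) = 6.)

6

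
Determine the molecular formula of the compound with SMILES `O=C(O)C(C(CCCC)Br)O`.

Heavy atoms from the SMILES: 1 Br, 7 C, 3 O.
Implicit hydrogens by atom environment:
  3 × C: 2 H each → 6
  2 × C: 1 H each → 2
  2 × O: 1 H each → 2
  1 × Br: no H
  1 × C: 3 H
  1 × C: no H
  1 × O: no H
  Total hydrogens = 13.
Molecular formula: C7H13BrO3

C7H13BrO3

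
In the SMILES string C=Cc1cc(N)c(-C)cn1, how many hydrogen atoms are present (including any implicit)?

10

Hydrogens are implicit in SMILES; fill each atom to its normal valence:
  3 × C (aromatic): no H
  2 × C (aromatic): 1 H each → 2
  1 × C: 3 H
  1 × C: 2 H
  1 × C: 1 H
  1 × N: 2 H
  1 × N (aromatic): no H
  Total hydrogens = 10.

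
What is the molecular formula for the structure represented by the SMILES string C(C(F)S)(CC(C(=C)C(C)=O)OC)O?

Heavy atoms from the SMILES: 9 C, 1 F, 3 O, 1 S.
Implicit hydrogens by atom environment:
  3 × C: 1 H each → 3
  2 × C: 3 H each → 6
  2 × C: 2 H each → 4
  2 × C: no H
  2 × O: no H
  1 × F: no H
  1 × O: 1 H
  1 × S: 1 H
  Total hydrogens = 15.
Molecular formula: C9H15FO3S

C9H15FO3S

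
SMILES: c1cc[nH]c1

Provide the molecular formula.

Heavy atoms from the SMILES: 4 C, 1 N.
Implicit hydrogens by atom environment:
  4 × C (aromatic): 1 H each → 4
  1 × N (aromatic): 1 H
  Total hydrogens = 5.
Molecular formula: C4H5N

C4H5N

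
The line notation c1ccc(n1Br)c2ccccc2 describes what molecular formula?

Heavy atoms from the SMILES: 1 Br, 10 C, 1 N.
Implicit hydrogens by atom environment:
  8 × C (aromatic): 1 H each → 8
  2 × C (aromatic): no H
  1 × Br: no H
  1 × N (aromatic): no H
  Total hydrogens = 8.
Molecular formula: C10H8BrN

C10H8BrN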